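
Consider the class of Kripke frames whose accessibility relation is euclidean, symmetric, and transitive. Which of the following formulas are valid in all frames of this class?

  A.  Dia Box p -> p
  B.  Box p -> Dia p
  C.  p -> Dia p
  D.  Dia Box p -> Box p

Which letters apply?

A, D

(A) the dual of axiom B: valid iff R is symmetric. Every such R is symmetric — valid.
(B) Box p -> Dia p is axiom D; it is valid on a frame exactly when R is serial. Such an R need not be serial, so not valid.
(C) the dual of axiom T: valid iff R is reflexive. Such an R need not be reflexive — not valid.
(D) the dual of axiom 5: valid iff R is euclidean. Every such R is euclidean — valid.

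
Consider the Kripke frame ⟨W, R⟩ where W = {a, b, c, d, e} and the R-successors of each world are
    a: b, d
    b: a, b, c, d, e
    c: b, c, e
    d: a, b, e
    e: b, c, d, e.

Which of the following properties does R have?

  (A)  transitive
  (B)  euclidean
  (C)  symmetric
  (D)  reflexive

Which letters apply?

(A) not transitive: a R b and b R a but not a R a.
(B) not euclidean: b R a and b R c but not a R c.
(C) symmetric: every R-edge is matched by its reverse.
(D) not reflexive: not a R a.

C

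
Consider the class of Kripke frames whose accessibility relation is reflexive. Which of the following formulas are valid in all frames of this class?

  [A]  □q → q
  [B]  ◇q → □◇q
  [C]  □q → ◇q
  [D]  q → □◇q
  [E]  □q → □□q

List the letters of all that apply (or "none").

A, C

A reflexive relation is serial.
(A) □q → q is axiom T, which corresponds to reflexivity. Every such R is reflexive — valid.
(B) ◇q → □◇q is axiom 5, which corresponds to the euclidean property. Such an R need not be euclidean — not valid.
(C) □q → ◇q is axiom D, which corresponds to seriality. Every such R is serial — valid.
(D) axiom B: valid iff R is symmetric. Such an R need not be symmetric — not valid.
(E) □q → □□q is axiom 4, which corresponds to transitivity. Such an R need not be transitive — not valid.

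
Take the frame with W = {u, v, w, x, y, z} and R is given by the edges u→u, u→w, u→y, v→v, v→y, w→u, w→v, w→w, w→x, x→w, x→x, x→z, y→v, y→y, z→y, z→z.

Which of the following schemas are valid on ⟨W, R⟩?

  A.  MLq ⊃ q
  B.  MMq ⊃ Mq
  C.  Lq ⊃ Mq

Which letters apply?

R is not symmetric: u R y but not y R u.
R is not transitive: u R w and w R v but not u R v.
R is serial: every world has an R-successor.
(A) MLq ⊃ q is the dual of axiom B, which corresponds to symmetry. R is not symmetric — not valid.
(B) the dual of axiom 4: valid iff R is transitive. R is not transitive — not valid.
(C) Lq ⊃ Mq is axiom D, which corresponds to seriality. R is serial — valid.

C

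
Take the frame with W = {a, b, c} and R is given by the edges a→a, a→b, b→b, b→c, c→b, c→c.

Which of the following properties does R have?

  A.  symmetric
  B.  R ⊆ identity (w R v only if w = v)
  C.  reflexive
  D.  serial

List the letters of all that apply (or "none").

C, D

(A) not symmetric: a R b but not b R a.
(B) not ⊆ identity: a R b with a ≠ b.
(C) reflexive: each world relates to itself.
(D) serial: every world has an R-successor.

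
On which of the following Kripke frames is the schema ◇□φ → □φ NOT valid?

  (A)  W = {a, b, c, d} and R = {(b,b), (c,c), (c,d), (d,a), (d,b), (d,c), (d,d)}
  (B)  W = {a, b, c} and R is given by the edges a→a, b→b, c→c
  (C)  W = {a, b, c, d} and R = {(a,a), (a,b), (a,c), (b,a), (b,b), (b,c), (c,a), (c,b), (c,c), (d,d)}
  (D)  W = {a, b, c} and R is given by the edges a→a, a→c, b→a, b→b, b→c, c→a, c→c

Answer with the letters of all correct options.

The schema ◇□φ → □φ is the dual of axiom 5; it is valid on a frame iff R is euclidean.
(A) R is not euclidean (d R a and d R b but not a R b), so the schema fails here.
(B) R is euclidean (any two R-successors of the same world are R-related), so the schema is valid here.
(C) R is euclidean (any two R-successors of the same world are R-related), so the schema is valid here.
(D) R is not euclidean (b R a and b R b but not a R b), so the schema fails here.

A, D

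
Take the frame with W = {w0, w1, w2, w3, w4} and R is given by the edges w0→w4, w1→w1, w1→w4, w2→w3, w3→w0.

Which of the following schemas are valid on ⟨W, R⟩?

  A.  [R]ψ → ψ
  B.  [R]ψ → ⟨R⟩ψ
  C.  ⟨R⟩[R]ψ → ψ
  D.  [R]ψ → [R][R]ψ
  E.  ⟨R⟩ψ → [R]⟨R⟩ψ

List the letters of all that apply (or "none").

none

R is not reflexive: not w0 R w0.
R is not symmetric: w0 R w4 but not w4 R w0.
R is not transitive: w2 R w3 and w3 R w0 but not w2 R w0.
R is not euclidean: w1 R w4 and w1 R w1 but not w4 R w1.
R is not serial: w4 has no R-successor.
(A) [R]ψ → ψ is axiom T; it is valid on a frame exactly when R is reflexive. R is not reflexive, so not valid.
(B) [R]ψ → ⟨R⟩ψ is axiom D; it is valid on a frame exactly when R is serial. R is not serial, so not valid.
(C) ⟨R⟩[R]ψ → ψ is the dual of axiom B, which corresponds to symmetry. R is not symmetric — not valid.
(D) [R]ψ → [R][R]ψ is axiom 4, which corresponds to transitivity. R is not transitive — not valid.
(E) ⟨R⟩ψ → [R]⟨R⟩ψ is axiom 5, which corresponds to the euclidean property. R is not euclidean — not valid.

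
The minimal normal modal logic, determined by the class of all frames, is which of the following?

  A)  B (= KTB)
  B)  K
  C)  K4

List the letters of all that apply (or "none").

B

(A) B (= KTB) is determined by the class of reflexive and symmetric frames.
(B) K is determined by exactly this class.
(C) K4 is determined by the class of transitive frames.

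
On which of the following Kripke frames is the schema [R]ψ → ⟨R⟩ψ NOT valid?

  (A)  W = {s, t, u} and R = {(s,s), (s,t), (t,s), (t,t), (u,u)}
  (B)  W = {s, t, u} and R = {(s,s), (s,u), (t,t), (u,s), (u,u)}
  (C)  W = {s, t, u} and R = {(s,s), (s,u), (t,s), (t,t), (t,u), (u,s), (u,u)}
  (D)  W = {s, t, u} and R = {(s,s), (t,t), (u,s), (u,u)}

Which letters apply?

The schema [R]ψ → ⟨R⟩ψ is axiom D; it is valid on a frame iff R is serial.
(A) R is serial (every world has an R-successor), so the schema is valid here.
(B) R is serial (every world has an R-successor), so the schema is valid here.
(C) R is serial (every world has an R-successor), so the schema is valid here.
(D) R is serial (every world has an R-successor), so the schema is valid here.

none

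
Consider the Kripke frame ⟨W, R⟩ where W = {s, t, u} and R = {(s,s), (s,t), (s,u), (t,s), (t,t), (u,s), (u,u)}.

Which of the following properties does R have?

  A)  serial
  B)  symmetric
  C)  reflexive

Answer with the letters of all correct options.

A, B, C

(A) serial: every world has an R-successor.
(B) symmetric: every R-edge is matched by its reverse.
(C) reflexive: each world relates to itself.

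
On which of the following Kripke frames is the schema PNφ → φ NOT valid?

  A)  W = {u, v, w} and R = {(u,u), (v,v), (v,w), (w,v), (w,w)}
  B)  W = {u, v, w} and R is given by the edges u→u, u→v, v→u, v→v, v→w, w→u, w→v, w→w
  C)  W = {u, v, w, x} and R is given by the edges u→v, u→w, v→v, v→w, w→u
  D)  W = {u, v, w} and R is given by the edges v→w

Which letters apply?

The schema PNφ → φ is the dual of axiom B; it is valid on a frame iff R is symmetric.
(A) R is symmetric (every R-edge is matched by its reverse), so the schema is valid here.
(B) R is not symmetric (w R u but not u R w), so the schema fails here.
(C) R is not symmetric (u R v but not v R u), so the schema fails here.
(D) R is not symmetric (v R w but not w R v), so the schema fails here.

B, C, D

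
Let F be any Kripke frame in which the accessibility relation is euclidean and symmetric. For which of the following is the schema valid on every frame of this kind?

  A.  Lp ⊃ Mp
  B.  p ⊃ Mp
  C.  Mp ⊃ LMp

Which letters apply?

A symmetric euclidean relation is transitive (uRv and vRw give vRu by symmetry, then uRw by the euclidean condition, applied at v).
(A) Lp ⊃ Mp (axiom D) characterises the serial frames. Such an R need not be serial — not valid.
(B) the dual of axiom T: valid iff R is reflexive. Such an R need not be reflexive — not valid.
(C) Mp ⊃ LMp (axiom 5) characterises the euclidean frames. Every such R is euclidean — valid.

C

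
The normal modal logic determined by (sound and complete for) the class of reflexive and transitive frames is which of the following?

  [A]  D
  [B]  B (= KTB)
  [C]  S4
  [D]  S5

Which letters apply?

(A) D is determined by the class of serial frames.
(B) B (= KTB) is determined by the class of reflexive and symmetric frames.
(C) S4 is determined by exactly this class.
(D) S5 is determined by the class of reflexive, symmetric, and transitive frames.

C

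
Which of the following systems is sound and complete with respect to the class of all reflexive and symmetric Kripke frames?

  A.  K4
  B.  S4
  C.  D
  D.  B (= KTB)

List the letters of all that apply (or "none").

D

(A) K4 is determined by the class of transitive frames.
(B) S4 is determined by the class of reflexive and transitive frames.
(C) D is determined by the class of serial frames.
(D) B (= KTB) is determined by exactly this class.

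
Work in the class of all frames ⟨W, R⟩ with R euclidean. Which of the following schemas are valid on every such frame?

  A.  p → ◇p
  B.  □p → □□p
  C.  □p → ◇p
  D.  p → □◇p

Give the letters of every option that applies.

(A) the dual of axiom T: valid iff R is reflexive. Such an R need not be reflexive — not valid.
(B) axiom 4: valid iff R is transitive. Such an R need not be transitive — not valid.
(C) axiom D: valid iff R is serial. Such an R need not be serial — not valid.
(D) axiom B: valid iff R is symmetric. Such an R need not be symmetric — not valid.

none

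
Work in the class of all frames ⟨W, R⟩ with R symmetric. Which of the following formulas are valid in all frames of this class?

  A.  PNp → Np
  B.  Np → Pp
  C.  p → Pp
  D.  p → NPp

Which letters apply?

(A) PNp → Np (the dual of axiom 5) characterises the euclidean frames. Such an R need not be euclidean — not valid.
(B) Np → Pp (axiom D) characterises the serial frames. Such an R need not be serial — not valid.
(C) the dual of axiom T: valid iff R is reflexive. Such an R need not be reflexive — not valid.
(D) p → NPp is axiom B; it is valid on a frame exactly when R is symmetric. Every such R is symmetric, so valid.

D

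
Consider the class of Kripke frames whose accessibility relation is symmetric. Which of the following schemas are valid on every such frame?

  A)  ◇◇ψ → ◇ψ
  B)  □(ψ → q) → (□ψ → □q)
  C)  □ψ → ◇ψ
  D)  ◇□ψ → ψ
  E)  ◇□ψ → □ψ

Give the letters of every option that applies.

(A) the dual of axiom 4: valid iff R is transitive. Such an R need not be transitive — not valid.
(B) this is just K, valid on every normal frame.
(C) □ψ → ◇ψ is axiom D, which corresponds to seriality. Such an R need not be serial — not valid.
(D) ◇□ψ → ψ is the dual of axiom B, which corresponds to symmetry. Every such R is symmetric — valid.
(E) ◇□ψ → □ψ is the dual of axiom 5; it is valid on a frame exactly when R is euclidean. Such an R need not be euclidean, so not valid.

B, D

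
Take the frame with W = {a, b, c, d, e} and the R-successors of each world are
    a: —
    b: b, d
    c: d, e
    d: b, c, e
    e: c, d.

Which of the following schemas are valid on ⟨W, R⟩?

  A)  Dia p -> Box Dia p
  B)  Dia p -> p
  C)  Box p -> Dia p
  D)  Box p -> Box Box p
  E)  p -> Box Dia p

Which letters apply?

R is symmetric: every R-edge is matched by its reverse.
R is not transitive: b R d and d R c but not b R c.
R is not euclidean: d R b and d R c but not b R c.
R is not serial: a has no R-successor.
R is not a subset of the identity: b R d with b ≠ d.
(A) Dia p -> Box Dia p is axiom 5; it is valid on a frame exactly when R is euclidean. R is not euclidean, so not valid.
(B) Dia p -> p (the converse of T) corresponds to R being a subset of the identity. Here R ⊄ identity, so not valid.
(C) axiom D: valid iff R is serial. R is not serial — not valid.
(D) axiom 4: valid iff R is transitive. R is not transitive — not valid.
(E) p -> Box Dia p is axiom B, which corresponds to symmetry. R is symmetric — valid.

E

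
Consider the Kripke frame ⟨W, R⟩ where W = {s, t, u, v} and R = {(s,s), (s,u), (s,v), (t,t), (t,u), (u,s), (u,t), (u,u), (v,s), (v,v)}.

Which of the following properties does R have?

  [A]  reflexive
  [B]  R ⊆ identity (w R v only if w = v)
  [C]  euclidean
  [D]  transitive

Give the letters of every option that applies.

(A) reflexive: each world relates to itself.
(B) not ⊆ identity: s R u with s ≠ u.
(C) not euclidean: s R u and s R v but not u R v.
(D) not transitive: s R u and u R t but not s R t.

A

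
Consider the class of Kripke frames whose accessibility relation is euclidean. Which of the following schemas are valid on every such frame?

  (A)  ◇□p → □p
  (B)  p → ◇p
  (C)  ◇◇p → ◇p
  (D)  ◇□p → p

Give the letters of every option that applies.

A

(A) ◇□p → □p is the dual of axiom 5; it is valid on a frame exactly when R is euclidean. Every such R is euclidean, so valid.
(B) p → ◇p is the dual of axiom T; it is valid on a frame exactly when R is reflexive. Such an R need not be reflexive, so not valid.
(C) ◇◇p → ◇p is the dual of axiom 4, which corresponds to transitivity. Such an R need not be transitive — not valid.
(D) the dual of axiom B: valid iff R is symmetric. Such an R need not be symmetric — not valid.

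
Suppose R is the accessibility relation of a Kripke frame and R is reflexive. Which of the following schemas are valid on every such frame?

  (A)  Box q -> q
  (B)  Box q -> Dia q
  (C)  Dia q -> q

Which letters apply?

A reflexive relation is serial.
(A) Box q -> q is axiom T, which corresponds to reflexivity. Every such R is reflexive — valid.
(B) Box q -> Dia q is axiom D; it is valid on a frame exactly when R is serial. Every such R is serial, so valid.
(C) Dia q -> q is valid only on frames where every R-edge is a self-loop. Such an R need not be a subset of the identity — not valid.

A, B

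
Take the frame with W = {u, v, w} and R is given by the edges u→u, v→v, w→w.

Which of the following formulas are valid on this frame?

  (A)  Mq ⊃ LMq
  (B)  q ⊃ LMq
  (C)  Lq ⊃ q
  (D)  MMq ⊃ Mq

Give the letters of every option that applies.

R is reflexive: each world relates to itself.
R is symmetric: every R-edge is matched by its reverse.
R is transitive: R is closed under composition.
R is euclidean: any two R-successors of the same world are R-related.
(A) Mq ⊃ LMq is axiom 5, which corresponds to the euclidean property. R is euclidean — valid.
(B) q ⊃ LMq (axiom B) characterises the symmetric frames. R is symmetric — valid.
(C) Lq ⊃ q is axiom T, which corresponds to reflexivity. R is reflexive — valid.
(D) the dual of axiom 4: valid iff R is transitive. R is transitive — valid.

A, B, C, D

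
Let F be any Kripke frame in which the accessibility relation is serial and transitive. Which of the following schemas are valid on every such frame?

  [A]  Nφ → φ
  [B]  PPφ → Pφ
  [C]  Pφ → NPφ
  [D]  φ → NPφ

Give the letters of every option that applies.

(A) Nφ → φ is axiom T, which corresponds to reflexivity. Such an R need not be reflexive — not valid.
(B) PPφ → Pφ is the dual of axiom 4, which corresponds to transitivity. Every such R is transitive — valid.
(C) Pφ → NPφ is axiom 5; it is valid on a frame exactly when R is euclidean. Such an R need not be euclidean, so not valid.
(D) φ → NPφ is axiom B, which corresponds to symmetry. Such an R need not be symmetric — not valid.

B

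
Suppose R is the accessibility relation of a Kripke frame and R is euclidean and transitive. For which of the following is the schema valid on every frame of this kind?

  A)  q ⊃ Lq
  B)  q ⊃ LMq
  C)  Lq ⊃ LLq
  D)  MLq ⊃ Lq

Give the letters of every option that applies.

(A) q ⊃ Lq is equivalent to ◇p→p; it holds exactly when R ⊆ identity. Such an R need not be a subset of the identity — not valid.
(B) q ⊃ LMq is axiom B, which corresponds to symmetry. Such an R need not be symmetric — not valid.
(C) Lq ⊃ LLq (axiom 4) characterises the transitive frames. Every such R is transitive — valid.
(D) MLq ⊃ Lq is the dual of axiom 5; it is valid on a frame exactly when R is euclidean. Every such R is euclidean, so valid.

C, D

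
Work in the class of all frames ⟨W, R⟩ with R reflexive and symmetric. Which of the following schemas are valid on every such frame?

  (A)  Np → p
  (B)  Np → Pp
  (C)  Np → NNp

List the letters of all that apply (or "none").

Reflexive relations are serial.
(A) Np → p is axiom T; it is valid on a frame exactly when R is reflexive. Every such R is reflexive, so valid.
(B) axiom D: valid iff R is serial. Every such R is serial — valid.
(C) Np → NNp is axiom 4, which corresponds to transitivity. Such an R need not be transitive — not valid.

A, B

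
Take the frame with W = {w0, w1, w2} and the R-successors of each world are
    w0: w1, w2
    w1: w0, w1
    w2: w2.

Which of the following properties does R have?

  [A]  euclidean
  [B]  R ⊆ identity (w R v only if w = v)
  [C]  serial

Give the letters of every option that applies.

(A) not euclidean: w0 R w1 and w0 R w2 but not w1 R w2.
(B) not ⊆ identity: w0 R w1 with w0 ≠ w1.
(C) serial: every world has an R-successor.

C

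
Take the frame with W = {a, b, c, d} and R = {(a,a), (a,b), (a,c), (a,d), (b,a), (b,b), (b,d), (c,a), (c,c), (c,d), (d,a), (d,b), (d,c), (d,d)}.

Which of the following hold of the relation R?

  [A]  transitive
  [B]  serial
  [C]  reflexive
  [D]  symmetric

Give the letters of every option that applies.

(A) not transitive: b R a and a R c but not b R c.
(B) serial: every world has an R-successor.
(C) reflexive: each world relates to itself.
(D) symmetric: every R-edge is matched by its reverse.

B, C, D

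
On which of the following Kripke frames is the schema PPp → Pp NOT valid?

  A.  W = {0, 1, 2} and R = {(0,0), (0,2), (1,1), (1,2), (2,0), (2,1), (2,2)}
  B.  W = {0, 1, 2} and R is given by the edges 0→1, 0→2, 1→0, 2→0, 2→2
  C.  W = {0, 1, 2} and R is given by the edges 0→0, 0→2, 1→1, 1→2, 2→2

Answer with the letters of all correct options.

The schema PPp → Pp is the dual of axiom 4; it is valid on a frame iff R is transitive.
(A) R is not transitive (0 R 2 and 2 R 1 but not 0 R 1), so the schema fails here.
(B) R is not transitive (0 R 1 and 1 R 0 but not 0 R 0), so the schema fails here.
(C) R is transitive (R is closed under composition), so the schema is valid here.

A, B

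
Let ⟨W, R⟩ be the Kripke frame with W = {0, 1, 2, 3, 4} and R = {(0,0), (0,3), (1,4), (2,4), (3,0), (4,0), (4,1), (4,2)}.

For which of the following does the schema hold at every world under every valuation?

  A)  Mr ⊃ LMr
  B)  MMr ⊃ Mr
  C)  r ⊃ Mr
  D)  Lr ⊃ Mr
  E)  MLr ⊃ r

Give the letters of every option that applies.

D

R is not reflexive: not 1 R 1.
R is not symmetric: 4 R 0 but not 0 R 4.
R is not transitive: 1 R 4 and 4 R 0 but not 1 R 0.
R is not euclidean: 4 R 0 and 4 R 1 but not 0 R 1.
R is serial: every world has an R-successor.
(A) Mr ⊃ LMr (axiom 5) characterises the euclidean frames. R is not euclidean — not valid.
(B) MMr ⊃ Mr (the dual of axiom 4) characterises the transitive frames. R is not transitive — not valid.
(C) r ⊃ Mr is the dual of axiom T; it is valid on a frame exactly when R is reflexive. R is not reflexive, so not valid.
(D) axiom D: valid iff R is serial. R is serial — valid.
(E) the dual of axiom B: valid iff R is symmetric. R is not symmetric — not valid.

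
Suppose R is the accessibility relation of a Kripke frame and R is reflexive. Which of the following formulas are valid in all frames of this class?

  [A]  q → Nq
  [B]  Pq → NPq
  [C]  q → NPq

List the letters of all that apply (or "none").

none

A reflexive relation is serial.
(A) q → Nq is valid only on frames where every R-edge is a self-loop. Such an R need not be a subset of the identity — not valid.
(B) Pq → NPq (axiom 5) characterises the euclidean frames. Such an R need not be euclidean — not valid.
(C) q → NPq (axiom B) characterises the symmetric frames. Such an R need not be symmetric — not valid.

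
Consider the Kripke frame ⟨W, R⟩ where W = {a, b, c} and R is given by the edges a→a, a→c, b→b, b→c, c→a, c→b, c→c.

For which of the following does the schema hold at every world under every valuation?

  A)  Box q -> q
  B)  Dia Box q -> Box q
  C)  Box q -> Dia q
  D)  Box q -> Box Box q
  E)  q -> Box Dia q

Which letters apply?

R is reflexive: each world relates to itself.
R is symmetric: every R-edge is matched by its reverse.
R is not transitive: a R c and c R b but not a R b.
R is not euclidean: c R a and c R b but not a R b.
R is serial: every world has an R-successor.
(A) Box q -> q is axiom T, which corresponds to reflexivity. R is reflexive — valid.
(B) Dia Box q -> Box q is the dual of axiom 5, which corresponds to the euclidean property. R is not euclidean — not valid.
(C) Box q -> Dia q is axiom D; it is valid on a frame exactly when R is serial. R is serial, so valid.
(D) axiom 4: valid iff R is transitive. R is not transitive — not valid.
(E) q -> Box Dia q (axiom B) characterises the symmetric frames. R is symmetric — valid.

A, C, E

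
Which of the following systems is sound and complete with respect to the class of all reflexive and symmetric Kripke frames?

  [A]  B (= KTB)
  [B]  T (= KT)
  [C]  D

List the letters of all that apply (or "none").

(A) B (= KTB) is determined by exactly this class.
(B) T (= KT) is determined by the class of reflexive frames.
(C) D is determined by the class of serial frames.

A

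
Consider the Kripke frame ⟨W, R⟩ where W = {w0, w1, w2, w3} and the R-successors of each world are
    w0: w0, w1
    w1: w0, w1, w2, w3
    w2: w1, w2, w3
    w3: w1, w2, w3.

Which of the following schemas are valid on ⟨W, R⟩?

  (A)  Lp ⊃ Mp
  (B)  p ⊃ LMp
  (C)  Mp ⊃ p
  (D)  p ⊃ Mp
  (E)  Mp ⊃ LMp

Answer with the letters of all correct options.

R is reflexive: each world relates to itself.
R is symmetric: every R-edge is matched by its reverse.
R is not euclidean: w1 R w0 and w1 R w2 but not w0 R w2.
R is serial: every world has an R-successor.
R is not a subset of the identity: w0 R w1 with w0 ≠ w1.
(A) axiom D: valid iff R is serial. R is serial — valid.
(B) p ⊃ LMp is axiom B; it is valid on a frame exactly when R is symmetric. R is symmetric, so valid.
(C) Mp ⊃ p (the converse of T) corresponds to R being a subset of the identity. Here R ⊄ identity, so not valid.
(D) the dual of axiom T: valid iff R is reflexive. R is reflexive — valid.
(E) Mp ⊃ LMp (axiom 5) characterises the euclidean frames. R is not euclidean — not valid.

A, B, D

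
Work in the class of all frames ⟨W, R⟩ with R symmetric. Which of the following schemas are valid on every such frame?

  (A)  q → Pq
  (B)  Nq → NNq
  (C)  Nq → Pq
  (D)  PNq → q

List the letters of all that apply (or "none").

D

(A) q → Pq is the dual of axiom T, which corresponds to reflexivity. Such an R need not be reflexive — not valid.
(B) Nq → NNq is axiom 4, which corresponds to transitivity. Such an R need not be transitive — not valid.
(C) axiom D: valid iff R is serial. Such an R need not be serial — not valid.
(D) PNq → q is the dual of axiom B; it is valid on a frame exactly when R is symmetric. Every such R is symmetric, so valid.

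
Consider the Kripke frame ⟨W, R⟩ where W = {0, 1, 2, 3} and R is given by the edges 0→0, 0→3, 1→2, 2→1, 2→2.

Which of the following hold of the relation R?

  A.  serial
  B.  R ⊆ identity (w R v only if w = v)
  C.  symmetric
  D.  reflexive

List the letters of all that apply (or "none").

none

(A) not serial: 3 has no R-successor.
(B) not ⊆ identity: 0 R 3 with 0 ≠ 3.
(C) not symmetric: 0 R 3 but not 3 R 0.
(D) not reflexive: not 1 R 1.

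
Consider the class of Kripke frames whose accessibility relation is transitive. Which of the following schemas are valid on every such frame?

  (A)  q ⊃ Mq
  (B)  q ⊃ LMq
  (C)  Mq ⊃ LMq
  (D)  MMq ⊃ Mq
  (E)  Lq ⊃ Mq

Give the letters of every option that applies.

D

(A) q ⊃ Mq (the dual of axiom T) characterises the reflexive frames. Such an R need not be reflexive — not valid.
(B) q ⊃ LMq is axiom B, which corresponds to symmetry. Such an R need not be symmetric — not valid.
(C) Mq ⊃ LMq is axiom 5, which corresponds to the euclidean property. Such an R need not be euclidean — not valid.
(D) MMq ⊃ Mq is the dual of axiom 4, which corresponds to transitivity. Every such R is transitive — valid.
(E) Lq ⊃ Mq is axiom D; it is valid on a frame exactly when R is serial. Such an R need not be serial, so not valid.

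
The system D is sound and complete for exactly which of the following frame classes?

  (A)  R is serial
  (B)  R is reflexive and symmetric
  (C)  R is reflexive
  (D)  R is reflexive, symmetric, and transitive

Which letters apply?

(A) D is sound and complete for exactly this class.
(B) this class determines B (= KTB), not D.
(C) this class determines T (= KT), not D.
(D) this class determines S5, not D.

A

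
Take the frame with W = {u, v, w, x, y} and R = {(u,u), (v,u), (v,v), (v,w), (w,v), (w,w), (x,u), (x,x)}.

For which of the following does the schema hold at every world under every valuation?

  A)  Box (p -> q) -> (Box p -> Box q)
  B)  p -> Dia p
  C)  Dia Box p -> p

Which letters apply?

A

R is not reflexive: not y R y.
R is not symmetric: v R u but not u R v.
(A) Box (p -> q) -> (Box p -> Box q) is the K axiom; it holds on all frames — valid.
(B) p -> Dia p (the dual of axiom T) characterises the reflexive frames. R is not reflexive — not valid.
(C) Dia Box p -> p (the dual of axiom B) characterises the symmetric frames. R is not symmetric — not valid.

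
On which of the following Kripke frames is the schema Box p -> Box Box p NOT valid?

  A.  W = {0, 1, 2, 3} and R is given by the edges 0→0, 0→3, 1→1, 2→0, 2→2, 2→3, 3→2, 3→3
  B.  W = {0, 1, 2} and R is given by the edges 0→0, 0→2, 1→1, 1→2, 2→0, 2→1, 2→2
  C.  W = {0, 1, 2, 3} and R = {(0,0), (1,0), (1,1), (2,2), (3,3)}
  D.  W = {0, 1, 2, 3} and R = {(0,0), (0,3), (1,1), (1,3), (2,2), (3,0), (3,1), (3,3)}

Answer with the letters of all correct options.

A, B, D

The schema Box p -> Box Box p is axiom 4; it is valid on a frame iff R is transitive.
(A) R is not transitive (0 R 3 and 3 R 2 but not 0 R 2), so the schema fails here.
(B) R is not transitive (0 R 2 and 2 R 1 but not 0 R 1), so the schema fails here.
(C) R is transitive (R is closed under composition), so the schema is valid here.
(D) R is not transitive (0 R 3 and 3 R 1 but not 0 R 1), so the schema fails here.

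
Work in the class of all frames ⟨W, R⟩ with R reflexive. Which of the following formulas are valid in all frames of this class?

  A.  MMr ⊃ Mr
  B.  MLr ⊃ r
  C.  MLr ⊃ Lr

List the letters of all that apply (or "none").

A reflexive relation is serial.
(A) MMr ⊃ Mr is the dual of axiom 4; it is valid on a frame exactly when R is transitive. Such an R need not be transitive, so not valid.
(B) the dual of axiom B: valid iff R is symmetric. Such an R need not be symmetric — not valid.
(C) MLr ⊃ Lr is the dual of axiom 5; it is valid on a frame exactly when R is euclidean. Such an R need not be euclidean, so not valid.

none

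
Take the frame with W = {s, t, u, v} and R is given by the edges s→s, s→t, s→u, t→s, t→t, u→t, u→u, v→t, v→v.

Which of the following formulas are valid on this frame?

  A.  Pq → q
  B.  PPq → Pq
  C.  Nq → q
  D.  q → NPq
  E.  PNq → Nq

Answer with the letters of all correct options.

R is reflexive: each world relates to itself.
R is not symmetric: s R u but not u R s.
R is not transitive: t R s and s R u but not t R u.
R is not euclidean: s R t and s R u but not t R u.
R is not a subset of the identity: s R t with s ≠ t.
(A) Pq → q (the converse of T) corresponds to R being a subset of the identity. Here R ⊄ identity, so not valid.
(B) PPq → Pq (the dual of axiom 4) characterises the transitive frames. R is not transitive — not valid.
(C) Nq → q is axiom T, which corresponds to reflexivity. R is reflexive — valid.
(D) q → NPq is axiom B; it is valid on a frame exactly when R is symmetric. R is not symmetric, so not valid.
(E) PNq → Nq (the dual of axiom 5) characterises the euclidean frames. R is not euclidean — not valid.

C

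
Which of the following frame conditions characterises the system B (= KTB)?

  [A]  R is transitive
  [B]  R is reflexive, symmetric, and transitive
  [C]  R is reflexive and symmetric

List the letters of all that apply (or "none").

C

(A) this class determines K4, not B (= KTB).
(B) this class determines S5, not B (= KTB).
(C) B (= KTB) is sound and complete for exactly this class.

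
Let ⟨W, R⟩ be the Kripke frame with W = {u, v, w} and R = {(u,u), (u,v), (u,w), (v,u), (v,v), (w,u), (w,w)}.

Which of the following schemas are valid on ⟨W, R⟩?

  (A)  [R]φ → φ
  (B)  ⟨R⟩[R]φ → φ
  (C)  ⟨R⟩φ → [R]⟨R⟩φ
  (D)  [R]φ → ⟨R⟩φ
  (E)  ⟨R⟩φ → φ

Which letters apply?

A, B, D

R is reflexive: each world relates to itself.
R is symmetric: every R-edge is matched by its reverse.
R is not euclidean: u R v and u R w but not v R w.
R is serial: every world has an R-successor.
R is not a subset of the identity: u R v with u ≠ v.
(A) [R]φ → φ (axiom T) characterises the reflexive frames. R is reflexive — valid.
(B) ⟨R⟩[R]φ → φ is the dual of axiom B, which corresponds to symmetry. R is symmetric — valid.
(C) ⟨R⟩φ → [R]⟨R⟩φ is axiom 5; it is valid on a frame exactly when R is euclidean. R is not euclidean, so not valid.
(D) [R]φ → ⟨R⟩φ is axiom D, which corresponds to seriality. R is serial — valid.
(E) ⟨R⟩φ → φ is the converse of T; it holds exactly when R ⊆ identity. Here R ⊄ identity — not valid.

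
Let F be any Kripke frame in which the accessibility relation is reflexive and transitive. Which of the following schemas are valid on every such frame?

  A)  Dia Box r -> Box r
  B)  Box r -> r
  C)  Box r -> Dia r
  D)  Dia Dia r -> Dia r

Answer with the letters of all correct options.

B, C, D

Reflexive relations are serial.
(A) Dia Box r -> Box r is the dual of axiom 5; it is valid on a frame exactly when R is euclidean. Such an R need not be euclidean, so not valid.
(B) Box r -> r is axiom T, which corresponds to reflexivity. Every such R is reflexive — valid.
(C) Box r -> Dia r is axiom D, which corresponds to seriality. Every such R is serial — valid.
(D) Dia Dia r -> Dia r is the dual of axiom 4, which corresponds to transitivity. Every such R is transitive — valid.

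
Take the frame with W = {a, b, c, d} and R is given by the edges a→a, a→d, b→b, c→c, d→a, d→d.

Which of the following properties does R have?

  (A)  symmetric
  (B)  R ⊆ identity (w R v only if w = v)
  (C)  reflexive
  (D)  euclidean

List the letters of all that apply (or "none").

A, C, D

(A) symmetric: every R-edge is matched by its reverse.
(B) not ⊆ identity: a R d with a ≠ d.
(C) reflexive: each world relates to itself.
(D) euclidean: any two R-successors of the same world are R-related.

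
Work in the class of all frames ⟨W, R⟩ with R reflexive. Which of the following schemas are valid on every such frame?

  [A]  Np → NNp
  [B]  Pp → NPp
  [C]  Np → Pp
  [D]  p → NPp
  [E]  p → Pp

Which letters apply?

C, E

A reflexive relation is serial.
(A) Np → NNp is axiom 4, which corresponds to transitivity. Such an R need not be transitive — not valid.
(B) Pp → NPp is axiom 5; it is valid on a frame exactly when R is euclidean. Such an R need not be euclidean, so not valid.
(C) Np → Pp is axiom D, which corresponds to seriality. Every such R is serial — valid.
(D) p → NPp is axiom B; it is valid on a frame exactly when R is symmetric. Such an R need not be symmetric, so not valid.
(E) p → Pp is the dual of axiom T; it is valid on a frame exactly when R is reflexive. Every such R is reflexive, so valid.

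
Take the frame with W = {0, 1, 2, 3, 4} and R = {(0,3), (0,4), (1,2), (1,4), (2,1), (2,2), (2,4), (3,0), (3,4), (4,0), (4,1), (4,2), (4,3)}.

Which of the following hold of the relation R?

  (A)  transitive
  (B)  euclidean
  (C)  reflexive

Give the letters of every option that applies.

none

(A) not transitive: 0 R 3 and 3 R 0 but not 0 R 0.
(B) not euclidean: 4 R 0 and 4 R 1 but not 0 R 1.
(C) not reflexive: not 0 R 0.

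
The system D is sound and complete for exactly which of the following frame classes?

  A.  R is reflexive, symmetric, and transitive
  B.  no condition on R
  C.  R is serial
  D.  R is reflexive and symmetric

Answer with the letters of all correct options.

(A) this class determines S5, not D.
(B) this class determines K, not D.
(C) D is sound and complete for exactly this class.
(D) this class determines B (= KTB), not D.

C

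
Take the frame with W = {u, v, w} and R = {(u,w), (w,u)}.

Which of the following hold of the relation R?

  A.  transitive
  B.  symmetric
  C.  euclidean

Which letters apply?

B

(A) not transitive: u R w and w R u but not u R u.
(B) symmetric: every R-edge is matched by its reverse.
(C) not euclidean: u R w and u R w but not w R w.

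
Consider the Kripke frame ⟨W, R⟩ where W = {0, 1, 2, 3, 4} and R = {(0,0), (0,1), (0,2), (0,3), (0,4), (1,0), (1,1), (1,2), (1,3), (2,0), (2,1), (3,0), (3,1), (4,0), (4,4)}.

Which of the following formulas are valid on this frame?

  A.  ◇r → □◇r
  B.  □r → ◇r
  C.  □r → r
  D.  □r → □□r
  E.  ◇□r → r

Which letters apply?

R is not reflexive: not 2 R 2.
R is symmetric: every R-edge is matched by its reverse.
R is not transitive: 1 R 0 and 0 R 4 but not 1 R 4.
R is not euclidean: 0 R 1 and 0 R 4 but not 1 R 4.
R is serial: every world has an R-successor.
(A) ◇r → □◇r is axiom 5, which corresponds to the euclidean property. R is not euclidean — not valid.
(B) □r → ◇r is axiom D, which corresponds to seriality. R is serial — valid.
(C) □r → r is axiom T; it is valid on a frame exactly when R is reflexive. R is not reflexive, so not valid.
(D) □r → □□r (axiom 4) characterises the transitive frames. R is not transitive — not valid.
(E) the dual of axiom B: valid iff R is symmetric. R is symmetric — valid.

B, E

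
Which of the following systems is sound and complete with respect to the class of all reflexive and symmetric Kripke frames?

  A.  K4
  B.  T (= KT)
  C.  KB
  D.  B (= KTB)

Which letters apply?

(A) K4 is determined by the class of transitive frames.
(B) T (= KT) is determined by the class of reflexive frames.
(C) KB is determined by the class of symmetric frames.
(D) B (= KTB) is determined by exactly this class.

D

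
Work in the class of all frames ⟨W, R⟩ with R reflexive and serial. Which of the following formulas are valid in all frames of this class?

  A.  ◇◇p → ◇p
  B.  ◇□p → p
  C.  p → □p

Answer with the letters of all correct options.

(A) ◇◇p → ◇p is the dual of axiom 4; it is valid on a frame exactly when R is transitive. Such an R need not be transitive, so not valid.
(B) ◇□p → p is the dual of axiom B, which corresponds to symmetry. Such an R need not be symmetric — not valid.
(C) p → □p is equivalent to ◇p→p; it holds exactly when R ⊆ identity. Such an R need not be a subset of the identity — not valid.

none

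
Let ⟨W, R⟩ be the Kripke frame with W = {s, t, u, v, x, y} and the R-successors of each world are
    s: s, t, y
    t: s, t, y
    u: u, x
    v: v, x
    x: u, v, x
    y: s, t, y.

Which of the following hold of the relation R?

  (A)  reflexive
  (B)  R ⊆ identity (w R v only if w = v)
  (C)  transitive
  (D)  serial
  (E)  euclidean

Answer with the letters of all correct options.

A, D

(A) reflexive: each world relates to itself.
(B) not ⊆ identity: s R t with s ≠ t.
(C) not transitive: u R x and x R v but not u R v.
(D) serial: every world has an R-successor.
(E) not euclidean: x R u and x R v but not u R v.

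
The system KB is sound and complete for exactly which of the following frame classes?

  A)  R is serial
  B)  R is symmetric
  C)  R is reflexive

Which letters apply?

(A) this class determines D, not KB.
(B) KB is sound and complete for exactly this class.
(C) this class determines T (= KT), not KB.

B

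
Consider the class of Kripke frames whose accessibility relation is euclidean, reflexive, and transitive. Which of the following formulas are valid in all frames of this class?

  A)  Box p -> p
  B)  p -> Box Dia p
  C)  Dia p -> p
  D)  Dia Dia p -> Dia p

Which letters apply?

A, B, D

A relation that is euclidean, reflexive, and transitive is also serial and symmetric.
(A) Box p -> p (axiom T) characterises the reflexive frames. Every such R is reflexive — valid.
(B) p -> Box Dia p is axiom B, which corresponds to symmetry. Every such R is symmetric — valid.
(C) Dia p -> p (the converse of T) corresponds to R being a subset of the identity. Such an R need not be a subset of the identity, so not valid.
(D) Dia Dia p -> Dia p (the dual of axiom 4) characterises the transitive frames. Every such R is transitive — valid.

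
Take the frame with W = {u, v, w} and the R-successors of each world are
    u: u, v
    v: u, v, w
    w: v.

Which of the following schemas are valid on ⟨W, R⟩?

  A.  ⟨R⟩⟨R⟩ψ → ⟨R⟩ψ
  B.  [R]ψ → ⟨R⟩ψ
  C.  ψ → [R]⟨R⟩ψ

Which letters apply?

B, C

R is symmetric: every R-edge is matched by its reverse.
R is not transitive: u R v and v R w but not u R w.
R is serial: every world has an R-successor.
(A) ⟨R⟩⟨R⟩ψ → ⟨R⟩ψ is the dual of axiom 4; it is valid on a frame exactly when R is transitive. R is not transitive, so not valid.
(B) [R]ψ → ⟨R⟩ψ is axiom D, which corresponds to seriality. R is serial — valid.
(C) ψ → [R]⟨R⟩ψ (axiom B) characterises the symmetric frames. R is symmetric — valid.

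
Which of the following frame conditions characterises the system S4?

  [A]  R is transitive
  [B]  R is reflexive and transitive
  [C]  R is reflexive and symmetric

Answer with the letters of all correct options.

B

(A) this class determines K4, not S4.
(B) S4 is sound and complete for exactly this class.
(C) this class determines B (= KTB), not S4.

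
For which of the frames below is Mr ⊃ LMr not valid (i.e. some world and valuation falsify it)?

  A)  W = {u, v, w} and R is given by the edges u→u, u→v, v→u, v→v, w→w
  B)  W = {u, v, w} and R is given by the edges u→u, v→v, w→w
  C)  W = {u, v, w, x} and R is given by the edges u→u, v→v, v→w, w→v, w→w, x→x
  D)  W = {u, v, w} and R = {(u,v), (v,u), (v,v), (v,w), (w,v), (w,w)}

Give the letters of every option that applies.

The schema Mr ⊃ LMr is axiom 5; it is valid on a frame iff R is euclidean.
(A) R is euclidean (any two R-successors of the same world are R-related), so the schema is valid here.
(B) R is euclidean (any two R-successors of the same world are R-related), so the schema is valid here.
(C) R is euclidean (any two R-successors of the same world are R-related), so the schema is valid here.
(D) R is not euclidean (v R u and v R w but not u R w), so the schema fails here.

D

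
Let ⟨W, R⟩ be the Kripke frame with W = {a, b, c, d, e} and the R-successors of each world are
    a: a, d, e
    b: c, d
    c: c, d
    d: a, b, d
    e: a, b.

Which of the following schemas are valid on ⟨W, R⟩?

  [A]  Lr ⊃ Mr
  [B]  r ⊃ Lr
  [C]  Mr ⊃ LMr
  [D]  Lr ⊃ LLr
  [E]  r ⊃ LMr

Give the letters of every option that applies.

A

R is not symmetric: b R c but not c R b.
R is not transitive: a R d and d R b but not a R b.
R is not euclidean: a R d and a R e but not d R e.
R is serial: every world has an R-successor.
R is not a subset of the identity: a R d with a ≠ d.
(A) Lr ⊃ Mr is axiom D, which corresponds to seriality. R is serial — valid.
(B) r ⊃ Lr (equivalent to ◇p→p) corresponds to R being a subset of the identity. Here R ⊄ identity, so not valid.
(C) Mr ⊃ LMr is axiom 5, which corresponds to the euclidean property. R is not euclidean — not valid.
(D) Lr ⊃ LLr is axiom 4; it is valid on a frame exactly when R is transitive. R is not transitive, so not valid.
(E) r ⊃ LMr is axiom B; it is valid on a frame exactly when R is symmetric. R is not symmetric, so not valid.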